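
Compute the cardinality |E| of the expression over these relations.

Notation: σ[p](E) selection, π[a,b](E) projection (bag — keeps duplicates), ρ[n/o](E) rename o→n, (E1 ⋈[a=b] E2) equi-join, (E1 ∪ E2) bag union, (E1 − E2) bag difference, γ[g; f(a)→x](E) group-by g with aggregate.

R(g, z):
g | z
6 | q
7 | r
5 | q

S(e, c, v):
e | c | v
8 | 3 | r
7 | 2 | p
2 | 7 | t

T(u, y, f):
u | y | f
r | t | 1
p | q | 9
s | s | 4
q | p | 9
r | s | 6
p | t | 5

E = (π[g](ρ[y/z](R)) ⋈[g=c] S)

Per-node cardinality:
  R → 3
  ρ[y/z](R) → 3
  π[g](ρ[y/z](R)) → 3
  S → 3
  (π[g](ρ[y/z](R)) ⋈[g=c] S) → 1

|E| = 1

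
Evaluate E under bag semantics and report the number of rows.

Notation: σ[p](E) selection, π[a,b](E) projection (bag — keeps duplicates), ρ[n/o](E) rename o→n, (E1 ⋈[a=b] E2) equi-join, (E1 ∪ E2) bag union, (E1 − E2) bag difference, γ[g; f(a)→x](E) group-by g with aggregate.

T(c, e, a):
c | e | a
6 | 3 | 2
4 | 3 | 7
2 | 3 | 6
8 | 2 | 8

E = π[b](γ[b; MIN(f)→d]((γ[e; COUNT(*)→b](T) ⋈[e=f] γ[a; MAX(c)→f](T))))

Stepwise |·|:
  T → 4
  γ[e; COUNT(*)→b](T) → 2
  T → 4
  γ[a; MAX(c)→f](T) → 4
  (γ[e; COUNT(*)→b](T) ⋈[e=f] γ[a; MAX(c)→f](T)) → 1
  γ[b; MIN(f)→d]((γ[e; COUNT(*)→b](T) ⋈[e=f] γ[a; MAX(c)→f](T))) → 1
  π[b](γ[b; MIN(f)→d]((γ[e; COUNT(*)→b](T) ⋈[e=f] γ[a; MAX(c)→f](T)))) → 1

|E| = 1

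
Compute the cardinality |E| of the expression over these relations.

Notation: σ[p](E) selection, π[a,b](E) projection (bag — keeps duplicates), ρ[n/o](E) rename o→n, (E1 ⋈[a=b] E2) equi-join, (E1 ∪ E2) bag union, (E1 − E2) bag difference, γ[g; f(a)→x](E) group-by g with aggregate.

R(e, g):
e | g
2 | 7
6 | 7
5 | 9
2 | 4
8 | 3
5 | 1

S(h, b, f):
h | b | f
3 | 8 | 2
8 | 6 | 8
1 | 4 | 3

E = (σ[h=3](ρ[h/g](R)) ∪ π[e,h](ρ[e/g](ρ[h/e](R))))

Subexpression sizes:
  R → 6
  ρ[h/g](R) → 6
  σ[h=3](ρ[h/g](R)) → 1
  R → 6
  ρ[h/e](R) → 6
  ρ[e/g](ρ[h/e](R)) → 6
  π[e,h](ρ[e/g](ρ[h/e](R))) → 6
  (σ[h=3](ρ[h/g](R)) ∪ π[e,h](ρ[e/g](ρ[h/e](R)))) → 7

|E| = 7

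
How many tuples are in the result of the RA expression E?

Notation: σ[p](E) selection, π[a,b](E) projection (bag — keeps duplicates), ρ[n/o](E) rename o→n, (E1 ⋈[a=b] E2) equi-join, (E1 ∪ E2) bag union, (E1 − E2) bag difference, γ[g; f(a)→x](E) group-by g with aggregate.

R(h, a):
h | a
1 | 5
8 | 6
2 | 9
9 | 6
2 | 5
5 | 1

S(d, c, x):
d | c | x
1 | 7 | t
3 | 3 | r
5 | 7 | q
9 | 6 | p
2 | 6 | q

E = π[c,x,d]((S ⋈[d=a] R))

Stepwise |·|:
  S → 5
  R → 6
  (S ⋈[d=a] R) → 4
  π[c,x,d]((S ⋈[d=a] R)) → 4

|E| = 4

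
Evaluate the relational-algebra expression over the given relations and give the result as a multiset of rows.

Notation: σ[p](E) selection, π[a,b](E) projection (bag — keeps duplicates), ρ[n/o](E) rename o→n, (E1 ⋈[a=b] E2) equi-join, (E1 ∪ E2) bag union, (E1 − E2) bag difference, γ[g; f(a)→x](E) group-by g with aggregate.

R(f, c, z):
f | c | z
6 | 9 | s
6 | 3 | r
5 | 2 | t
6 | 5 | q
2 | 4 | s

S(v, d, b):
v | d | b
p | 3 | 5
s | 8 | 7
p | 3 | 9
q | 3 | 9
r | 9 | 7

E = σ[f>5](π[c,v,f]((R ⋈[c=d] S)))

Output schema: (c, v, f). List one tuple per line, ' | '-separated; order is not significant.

Row counts bottom-up:
  R → 5
  S → 5
  (R ⋈[c=d] S) → 4
  π[c,v,f]((R ⋈[c=d] S)) → 4
  σ[f>5](π[c,v,f]((R ⋈[c=d] S))) → 4

== RESULT ==
c | v | f
3 | p | 6
3 | p | 6
3 | q | 6
9 | r | 6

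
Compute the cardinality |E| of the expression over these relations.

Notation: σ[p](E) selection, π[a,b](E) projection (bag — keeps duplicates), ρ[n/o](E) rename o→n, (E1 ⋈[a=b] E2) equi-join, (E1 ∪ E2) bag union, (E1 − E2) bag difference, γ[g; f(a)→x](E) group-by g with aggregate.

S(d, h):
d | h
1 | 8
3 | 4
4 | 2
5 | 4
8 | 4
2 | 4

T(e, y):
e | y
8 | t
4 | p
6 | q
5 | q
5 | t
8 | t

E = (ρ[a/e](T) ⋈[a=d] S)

Stepwise |·|:
  T → 6
  ρ[a/e](T) → 6
  S → 6
  (ρ[a/e](T) ⋈[a=d] S) → 5

|E| = 5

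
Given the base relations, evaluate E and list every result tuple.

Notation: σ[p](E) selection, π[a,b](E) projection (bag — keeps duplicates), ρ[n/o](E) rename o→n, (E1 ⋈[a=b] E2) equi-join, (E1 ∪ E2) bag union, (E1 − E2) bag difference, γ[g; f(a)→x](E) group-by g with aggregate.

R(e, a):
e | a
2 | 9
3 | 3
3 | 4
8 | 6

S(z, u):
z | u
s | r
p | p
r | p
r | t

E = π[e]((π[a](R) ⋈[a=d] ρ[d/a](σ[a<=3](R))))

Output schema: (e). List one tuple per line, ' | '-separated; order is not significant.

Subexpression sizes:
  R → 4
  π[a](R) → 4
  R → 4
  σ[a<=3](R) → 1
  ρ[d/a](σ[a<=3](R)) → 1
  (π[a](R) ⋈[a=d] ρ[d/a](σ[a<=3](R))) → 1
  π[e]((π[a](R) ⋈[a=d] ρ[d/a](σ[a<=3](R)))) → 1

== RESULT ==
e
3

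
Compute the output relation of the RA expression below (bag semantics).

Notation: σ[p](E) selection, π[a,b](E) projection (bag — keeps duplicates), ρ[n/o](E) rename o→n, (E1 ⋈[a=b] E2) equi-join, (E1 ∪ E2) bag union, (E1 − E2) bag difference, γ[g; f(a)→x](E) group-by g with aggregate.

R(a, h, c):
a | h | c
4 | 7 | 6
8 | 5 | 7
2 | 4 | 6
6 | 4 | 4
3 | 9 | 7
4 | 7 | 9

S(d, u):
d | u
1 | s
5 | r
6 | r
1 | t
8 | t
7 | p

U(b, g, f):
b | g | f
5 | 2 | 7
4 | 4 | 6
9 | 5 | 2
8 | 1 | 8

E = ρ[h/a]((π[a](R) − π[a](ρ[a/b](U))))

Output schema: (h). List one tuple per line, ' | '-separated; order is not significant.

Subexpression sizes:
  R → 6
  π[a](R) → 6
  U → 4
  ρ[a/b](U) → 4
  π[a](ρ[a/b](U)) → 4
  (π[a](R) − π[a](ρ[a/b](U))) → 4
  ρ[h/a]((π[a](R) − π[a](ρ[a/b](U)))) → 4

== RESULT ==
h
2
3
4
6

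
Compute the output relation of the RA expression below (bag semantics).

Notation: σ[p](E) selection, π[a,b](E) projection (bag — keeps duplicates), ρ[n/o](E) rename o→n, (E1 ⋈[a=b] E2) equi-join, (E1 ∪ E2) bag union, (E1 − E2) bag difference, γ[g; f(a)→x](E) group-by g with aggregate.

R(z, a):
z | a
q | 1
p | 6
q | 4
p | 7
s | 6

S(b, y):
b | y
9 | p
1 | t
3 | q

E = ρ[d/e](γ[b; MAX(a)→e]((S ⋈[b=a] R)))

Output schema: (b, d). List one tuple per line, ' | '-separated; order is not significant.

Per-node cardinality:
  S → 3
  R → 5
  (S ⋈[b=a] R) → 1
  γ[b; MAX(a)→e]((S ⋈[b=a] R)) → 1
  ρ[d/e](γ[b; MAX(a)→e]((S ⋈[b=a] R))) → 1

== RESULT ==
b | d
1 | 1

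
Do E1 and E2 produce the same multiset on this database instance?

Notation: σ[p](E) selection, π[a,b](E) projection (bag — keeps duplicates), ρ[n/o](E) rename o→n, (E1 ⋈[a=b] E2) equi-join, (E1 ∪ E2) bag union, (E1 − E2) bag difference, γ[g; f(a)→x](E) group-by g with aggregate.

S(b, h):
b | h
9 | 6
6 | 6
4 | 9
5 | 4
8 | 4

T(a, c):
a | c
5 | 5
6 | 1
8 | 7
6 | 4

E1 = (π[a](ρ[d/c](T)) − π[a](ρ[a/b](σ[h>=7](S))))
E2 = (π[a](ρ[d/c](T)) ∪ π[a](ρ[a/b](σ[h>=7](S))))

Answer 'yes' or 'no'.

E1 row counts bottom-up:
  T → 4
  ρ[d/c](T) → 4
  π[a](ρ[d/c](T)) → 4
  S → 5
  σ[h>=7](S) → 1
  ρ[a/b](σ[h>=7](S)) → 1
  π[a](ρ[a/b](σ[h>=7](S))) → 1
  (π[a](ρ[d/c](T)) − π[a](ρ[a/b](σ[h>=7](S)))) → 4
E2 row counts bottom-up:
  T → 4
  ρ[d/c](T) → 4
  π[a](ρ[d/c](T)) → 4
  S → 5
  σ[h>=7](S) → 1
  ρ[a/b](σ[h>=7](S)) → 1
  π[a](ρ[a/b](σ[h>=7](S))) → 1
  (π[a](ρ[d/c](T)) ∪ π[a](ρ[a/b](σ[h>=7](S)))) → 5

E1 result:
a
5
6
6
8
E2 result:
a
4
5
6
6
8
Witness: (4,) appears 0× in E1 but 1× in E2.

no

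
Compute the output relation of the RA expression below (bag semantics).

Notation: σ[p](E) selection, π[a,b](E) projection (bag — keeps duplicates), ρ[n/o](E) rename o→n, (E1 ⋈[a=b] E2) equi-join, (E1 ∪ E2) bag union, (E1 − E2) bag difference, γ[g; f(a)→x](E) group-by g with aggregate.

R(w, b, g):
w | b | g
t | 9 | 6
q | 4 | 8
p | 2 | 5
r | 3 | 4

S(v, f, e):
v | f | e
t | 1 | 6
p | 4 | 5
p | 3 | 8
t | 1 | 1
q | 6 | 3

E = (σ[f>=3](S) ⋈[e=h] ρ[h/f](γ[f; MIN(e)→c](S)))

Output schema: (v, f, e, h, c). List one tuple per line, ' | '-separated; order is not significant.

Subexpression sizes:
  S → 5
  σ[f>=3](S) → 3
  S → 5
  γ[f; MIN(e)→c](S) → 4
  ρ[h/f](γ[f; MIN(e)→c](S)) → 4
  (σ[f>=3](S) ⋈[e=h] ρ[h/f](γ[f; MIN(e)→c](S))) → 1

== RESULT ==
v | f | e | h | c
q | 6 | 3 | 3 | 8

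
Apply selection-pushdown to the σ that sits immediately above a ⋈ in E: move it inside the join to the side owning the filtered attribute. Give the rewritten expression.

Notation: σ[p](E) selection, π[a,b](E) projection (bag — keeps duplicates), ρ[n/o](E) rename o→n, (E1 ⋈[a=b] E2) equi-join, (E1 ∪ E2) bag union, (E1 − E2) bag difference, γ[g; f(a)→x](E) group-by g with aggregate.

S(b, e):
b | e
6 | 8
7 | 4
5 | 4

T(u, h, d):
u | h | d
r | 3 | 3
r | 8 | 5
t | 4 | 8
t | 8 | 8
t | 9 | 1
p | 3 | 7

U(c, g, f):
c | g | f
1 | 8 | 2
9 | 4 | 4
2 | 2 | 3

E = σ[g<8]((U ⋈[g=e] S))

σ filters on g, owned by the left side.
E' = (σ[g<8](U) ⋈[g=e] S)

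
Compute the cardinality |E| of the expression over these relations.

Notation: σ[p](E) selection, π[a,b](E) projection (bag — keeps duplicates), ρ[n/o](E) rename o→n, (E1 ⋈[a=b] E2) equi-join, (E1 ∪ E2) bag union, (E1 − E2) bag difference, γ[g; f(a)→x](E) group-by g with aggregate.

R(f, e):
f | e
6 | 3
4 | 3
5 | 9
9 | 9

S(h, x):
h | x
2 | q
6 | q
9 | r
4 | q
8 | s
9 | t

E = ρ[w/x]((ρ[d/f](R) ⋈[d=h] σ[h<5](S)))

Stepwise |·|:
  R → 4
  ρ[d/f](R) → 4
  S → 6
  σ[h<5](S) → 2
  (ρ[d/f](R) ⋈[d=h] σ[h<5](S)) → 1
  ρ[w/x]((ρ[d/f](R) ⋈[d=h] σ[h<5](S))) → 1

|E| = 1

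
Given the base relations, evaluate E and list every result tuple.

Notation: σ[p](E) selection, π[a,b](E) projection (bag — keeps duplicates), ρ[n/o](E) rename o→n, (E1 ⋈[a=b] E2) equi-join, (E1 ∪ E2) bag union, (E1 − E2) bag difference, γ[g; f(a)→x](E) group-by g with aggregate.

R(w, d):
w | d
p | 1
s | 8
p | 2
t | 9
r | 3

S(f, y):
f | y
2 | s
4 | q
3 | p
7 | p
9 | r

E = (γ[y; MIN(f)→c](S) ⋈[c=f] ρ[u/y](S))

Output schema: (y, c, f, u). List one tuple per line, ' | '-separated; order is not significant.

Row counts bottom-up:
  S → 5
  γ[y; MIN(f)→c](S) → 4
  S → 5
  ρ[u/y](S) → 5
  (γ[y; MIN(f)→c](S) ⋈[c=f] ρ[u/y](S)) → 4

== RESULT ==
y | c | f | u
p | 3 | 3 | p
q | 4 | 4 | q
r | 9 | 9 | r
s | 2 | 2 | s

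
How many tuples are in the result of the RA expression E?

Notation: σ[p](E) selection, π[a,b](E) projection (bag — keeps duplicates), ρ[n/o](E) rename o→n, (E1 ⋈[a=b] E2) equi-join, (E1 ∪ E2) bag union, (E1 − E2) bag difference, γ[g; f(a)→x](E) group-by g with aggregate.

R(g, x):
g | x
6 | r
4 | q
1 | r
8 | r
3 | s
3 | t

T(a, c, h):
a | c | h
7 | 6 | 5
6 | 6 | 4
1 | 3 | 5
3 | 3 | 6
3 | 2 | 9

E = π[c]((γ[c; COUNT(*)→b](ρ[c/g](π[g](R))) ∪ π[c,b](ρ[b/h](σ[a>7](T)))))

Per-node cardinality:
  R → 6
  π[g](R) → 6
  ρ[c/g](π[g](R)) → 6
  γ[c; COUNT(*)→b](ρ[c/g](π[g](R))) → 5
  T → 5
  σ[a>7](T) → 0
  ρ[b/h](σ[a>7](T)) → 0
  π[c,b](ρ[b/h](σ[a>7](T))) → 0
  (γ[c; COUNT(*)→b](ρ[c/g](π[g](R))) ∪ π[c,b](ρ[b/h](σ[a>7](T)))) → 5
  π[c]((γ[c; COUNT(*)→b](ρ[c/g](π[g](R))) ∪ π[c,b](ρ[b/h](σ[a>7](T))))) → 5

|E| = 5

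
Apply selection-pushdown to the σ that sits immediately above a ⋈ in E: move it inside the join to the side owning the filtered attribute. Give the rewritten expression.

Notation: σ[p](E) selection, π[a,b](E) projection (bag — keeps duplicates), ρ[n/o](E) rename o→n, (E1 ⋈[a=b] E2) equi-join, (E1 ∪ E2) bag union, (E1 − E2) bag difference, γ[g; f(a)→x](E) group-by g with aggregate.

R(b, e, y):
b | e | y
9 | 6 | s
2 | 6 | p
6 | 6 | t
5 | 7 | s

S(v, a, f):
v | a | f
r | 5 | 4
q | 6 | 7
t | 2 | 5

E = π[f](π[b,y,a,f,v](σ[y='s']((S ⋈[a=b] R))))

σ filters on y, owned by the right side.
E' = π[f](π[b,y,a,f,v]((S ⋈[a=b] σ[y='s'](R))))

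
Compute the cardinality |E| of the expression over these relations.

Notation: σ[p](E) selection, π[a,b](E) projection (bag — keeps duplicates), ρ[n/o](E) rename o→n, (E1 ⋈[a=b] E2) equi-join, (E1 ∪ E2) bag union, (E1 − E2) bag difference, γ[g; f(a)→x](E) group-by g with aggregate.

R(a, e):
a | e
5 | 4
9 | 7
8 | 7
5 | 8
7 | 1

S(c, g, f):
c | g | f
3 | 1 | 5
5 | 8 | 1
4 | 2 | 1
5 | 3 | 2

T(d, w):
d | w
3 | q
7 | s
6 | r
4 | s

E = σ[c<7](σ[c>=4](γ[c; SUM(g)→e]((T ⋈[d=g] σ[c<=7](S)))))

Stepwise |·|:
  T → 4
  S → 4
  σ[c<=7](S) → 4
  (T ⋈[d=g] σ[c<=7](S)) → 1
  γ[c; SUM(g)→e]((T ⋈[d=g] σ[c<=7](S))) → 1
  σ[c>=4](γ[c; SUM(g)→e]((T ⋈[d=g] σ[c<=7](S)))) → 1
  σ[c<7](σ[c>=4](γ[c; SUM(g)→e]((T ⋈[d=g] σ[c<=7](S))))) → 1

|E| = 1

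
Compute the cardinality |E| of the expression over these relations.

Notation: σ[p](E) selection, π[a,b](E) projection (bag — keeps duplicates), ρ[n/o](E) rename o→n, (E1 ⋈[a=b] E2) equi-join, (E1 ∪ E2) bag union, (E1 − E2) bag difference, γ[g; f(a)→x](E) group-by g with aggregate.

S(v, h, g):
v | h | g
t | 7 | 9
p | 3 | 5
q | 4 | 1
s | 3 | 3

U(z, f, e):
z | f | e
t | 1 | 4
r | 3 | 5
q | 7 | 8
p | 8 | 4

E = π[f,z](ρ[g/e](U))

Per-node cardinality:
  U → 4
  ρ[g/e](U) → 4
  π[f,z](ρ[g/e](U)) → 4

|E| = 4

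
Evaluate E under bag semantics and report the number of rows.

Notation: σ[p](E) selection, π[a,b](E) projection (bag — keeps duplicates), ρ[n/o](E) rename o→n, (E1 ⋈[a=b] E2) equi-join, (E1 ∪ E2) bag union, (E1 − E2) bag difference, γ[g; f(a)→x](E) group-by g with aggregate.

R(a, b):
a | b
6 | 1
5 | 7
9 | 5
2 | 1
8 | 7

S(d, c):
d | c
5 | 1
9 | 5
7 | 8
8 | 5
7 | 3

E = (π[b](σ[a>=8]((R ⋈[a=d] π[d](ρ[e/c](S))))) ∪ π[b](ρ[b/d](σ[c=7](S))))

Subexpression sizes:
  R → 5
  S → 5
  ρ[e/c](S) → 5
  π[d](ρ[e/c](S)) → 5
  (R ⋈[a=d] π[d](ρ[e/c](S))) → 3
  σ[a>=8]((R ⋈[a=d] π[d](ρ[e/c](S)))) → 2
  π[b](σ[a>=8]((R ⋈[a=d] π[d](ρ[e/c](S))))) → 2
  S → 5
  σ[c=7](S) → 0
  ρ[b/d](σ[c=7](S)) → 0
  π[b](ρ[b/d](σ[c=7](S))) → 0
  (π[b](σ[a>=8]((R ⋈[a=d] π[d](ρ[e/c](S))))) ∪ π[b](ρ[b/d](σ[c=7](S)))) → 2

|E| = 2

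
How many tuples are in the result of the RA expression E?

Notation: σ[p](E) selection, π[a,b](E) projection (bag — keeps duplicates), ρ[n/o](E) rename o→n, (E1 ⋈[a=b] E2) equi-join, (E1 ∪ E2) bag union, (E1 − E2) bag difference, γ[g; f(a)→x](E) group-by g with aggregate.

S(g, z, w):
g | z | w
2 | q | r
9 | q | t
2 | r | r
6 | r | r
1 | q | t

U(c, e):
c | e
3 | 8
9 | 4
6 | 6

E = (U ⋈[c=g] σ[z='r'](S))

Row counts bottom-up:
  U → 3
  S → 5
  σ[z='r'](S) → 2
  (U ⋈[c=g] σ[z='r'](S)) → 1

|E| = 1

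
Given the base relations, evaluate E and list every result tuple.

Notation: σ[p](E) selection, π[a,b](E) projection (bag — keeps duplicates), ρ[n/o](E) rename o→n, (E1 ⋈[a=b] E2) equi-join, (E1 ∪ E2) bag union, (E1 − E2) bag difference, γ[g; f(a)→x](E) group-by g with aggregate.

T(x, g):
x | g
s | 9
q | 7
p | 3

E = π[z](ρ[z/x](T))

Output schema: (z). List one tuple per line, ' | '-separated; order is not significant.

Stepwise |·|:
  T → 3
  ρ[z/x](T) → 3
  π[z](ρ[z/x](T)) → 3

== RESULT ==
z
p
q
s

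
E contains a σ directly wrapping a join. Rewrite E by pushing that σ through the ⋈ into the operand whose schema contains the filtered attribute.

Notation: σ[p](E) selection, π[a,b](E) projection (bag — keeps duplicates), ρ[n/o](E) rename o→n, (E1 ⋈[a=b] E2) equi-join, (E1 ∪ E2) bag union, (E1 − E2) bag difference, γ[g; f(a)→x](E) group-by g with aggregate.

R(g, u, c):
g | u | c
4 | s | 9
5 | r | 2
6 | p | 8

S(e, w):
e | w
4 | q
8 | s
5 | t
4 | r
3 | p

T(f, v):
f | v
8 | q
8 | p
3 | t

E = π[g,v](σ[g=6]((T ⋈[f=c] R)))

σ filters on g, owned by the right side.
E' = π[g,v]((T ⋈[f=c] σ[g=6](R)))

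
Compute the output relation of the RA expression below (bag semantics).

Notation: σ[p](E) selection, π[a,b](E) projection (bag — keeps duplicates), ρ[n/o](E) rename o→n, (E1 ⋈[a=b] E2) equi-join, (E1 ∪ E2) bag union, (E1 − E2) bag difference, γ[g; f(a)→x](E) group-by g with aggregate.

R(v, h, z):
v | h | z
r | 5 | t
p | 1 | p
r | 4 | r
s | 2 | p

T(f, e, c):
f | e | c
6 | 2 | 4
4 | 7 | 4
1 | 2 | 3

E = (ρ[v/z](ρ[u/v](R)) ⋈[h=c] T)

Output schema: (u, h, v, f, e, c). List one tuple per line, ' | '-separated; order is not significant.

Stepwise |·|:
  R → 4
  ρ[u/v](R) → 4
  ρ[v/z](ρ[u/v](R)) → 4
  T → 3
  (ρ[v/z](ρ[u/v](R)) ⋈[h=c] T) → 2

== RESULT ==
u | h | v | f | e | c
r | 4 | r | 4 | 7 | 4
r | 4 | r | 6 | 2 | 4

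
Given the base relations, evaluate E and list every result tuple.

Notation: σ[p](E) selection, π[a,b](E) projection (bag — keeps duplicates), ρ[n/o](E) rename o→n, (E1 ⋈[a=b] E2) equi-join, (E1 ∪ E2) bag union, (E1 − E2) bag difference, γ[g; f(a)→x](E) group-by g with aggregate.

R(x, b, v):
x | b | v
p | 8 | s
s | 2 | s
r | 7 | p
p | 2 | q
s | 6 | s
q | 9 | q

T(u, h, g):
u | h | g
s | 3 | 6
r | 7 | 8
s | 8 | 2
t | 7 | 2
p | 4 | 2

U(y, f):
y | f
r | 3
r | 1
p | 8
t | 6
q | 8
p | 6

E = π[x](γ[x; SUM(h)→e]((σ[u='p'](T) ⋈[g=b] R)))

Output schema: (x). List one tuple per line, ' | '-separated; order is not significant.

Row counts bottom-up:
  T → 5
  σ[u='p'](T) → 1
  R → 6
  (σ[u='p'](T) ⋈[g=b] R) → 2
  γ[x; SUM(h)→e]((σ[u='p'](T) ⋈[g=b] R)) → 2
  π[x](γ[x; SUM(h)→e]((σ[u='p'](T) ⋈[g=b] R))) → 2

== RESULT ==
x
p
s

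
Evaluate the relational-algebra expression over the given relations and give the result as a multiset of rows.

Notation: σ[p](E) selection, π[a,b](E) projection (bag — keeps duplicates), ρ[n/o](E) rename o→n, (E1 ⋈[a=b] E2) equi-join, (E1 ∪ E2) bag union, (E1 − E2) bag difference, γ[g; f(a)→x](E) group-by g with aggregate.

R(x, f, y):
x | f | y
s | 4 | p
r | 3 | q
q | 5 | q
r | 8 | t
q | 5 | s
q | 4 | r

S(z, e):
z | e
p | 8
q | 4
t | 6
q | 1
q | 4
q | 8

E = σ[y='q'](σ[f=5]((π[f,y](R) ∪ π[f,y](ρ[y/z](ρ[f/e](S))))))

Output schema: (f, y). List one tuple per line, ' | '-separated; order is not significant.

Subexpression sizes:
  R → 6
  π[f,y](R) → 6
  S → 6
  ρ[f/e](S) → 6
  ρ[y/z](ρ[f/e](S)) → 6
  π[f,y](ρ[y/z](ρ[f/e](S))) → 6
  (π[f,y](R) ∪ π[f,y](ρ[y/z](ρ[f/e](S)))) → 12
  σ[f=5]((π[f,y](R) ∪ π[f,y](ρ[y/z](ρ[f/e](S))))) → 2
  σ[y='q'](σ[f=5]((π[f,y](R) ∪ π[f,y](ρ[y/z](ρ[f/e](S)))))) → 1

== RESULT ==
f | y
5 | q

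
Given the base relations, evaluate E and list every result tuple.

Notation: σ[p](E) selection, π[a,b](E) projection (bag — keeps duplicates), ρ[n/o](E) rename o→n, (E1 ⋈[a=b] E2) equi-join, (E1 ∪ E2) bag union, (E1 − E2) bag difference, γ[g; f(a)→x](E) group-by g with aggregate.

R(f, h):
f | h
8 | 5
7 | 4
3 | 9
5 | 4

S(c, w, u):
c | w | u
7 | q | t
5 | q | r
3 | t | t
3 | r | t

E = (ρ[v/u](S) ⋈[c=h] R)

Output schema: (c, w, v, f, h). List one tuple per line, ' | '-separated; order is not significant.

Subexpression sizes:
  S → 4
  ρ[v/u](S) → 4
  R → 4
  (ρ[v/u](S) ⋈[c=h] R) → 1

== RESULT ==
c | w | v | f | h
5 | q | r | 8 | 5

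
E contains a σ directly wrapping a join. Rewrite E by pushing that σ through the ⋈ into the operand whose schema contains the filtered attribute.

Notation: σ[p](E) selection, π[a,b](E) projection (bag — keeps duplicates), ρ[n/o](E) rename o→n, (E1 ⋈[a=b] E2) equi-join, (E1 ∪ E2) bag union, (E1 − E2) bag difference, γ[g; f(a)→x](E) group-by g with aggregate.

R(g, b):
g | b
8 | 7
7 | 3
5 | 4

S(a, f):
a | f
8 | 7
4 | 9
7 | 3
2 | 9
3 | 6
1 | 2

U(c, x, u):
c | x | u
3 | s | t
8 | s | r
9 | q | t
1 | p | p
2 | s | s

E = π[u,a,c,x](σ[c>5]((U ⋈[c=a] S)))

σ filters on c, owned by the left side.
E' = π[u,a,c,x]((σ[c>5](U) ⋈[c=a] S))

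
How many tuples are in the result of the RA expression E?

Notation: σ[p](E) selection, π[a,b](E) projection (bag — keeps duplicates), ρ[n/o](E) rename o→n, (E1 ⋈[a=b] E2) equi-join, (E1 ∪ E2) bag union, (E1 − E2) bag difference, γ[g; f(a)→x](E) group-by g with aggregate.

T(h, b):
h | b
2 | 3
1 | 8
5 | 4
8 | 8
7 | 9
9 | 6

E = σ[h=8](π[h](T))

Row counts bottom-up:
  T → 6
  π[h](T) → 6
  σ[h=8](π[h](T)) → 1

|E| = 1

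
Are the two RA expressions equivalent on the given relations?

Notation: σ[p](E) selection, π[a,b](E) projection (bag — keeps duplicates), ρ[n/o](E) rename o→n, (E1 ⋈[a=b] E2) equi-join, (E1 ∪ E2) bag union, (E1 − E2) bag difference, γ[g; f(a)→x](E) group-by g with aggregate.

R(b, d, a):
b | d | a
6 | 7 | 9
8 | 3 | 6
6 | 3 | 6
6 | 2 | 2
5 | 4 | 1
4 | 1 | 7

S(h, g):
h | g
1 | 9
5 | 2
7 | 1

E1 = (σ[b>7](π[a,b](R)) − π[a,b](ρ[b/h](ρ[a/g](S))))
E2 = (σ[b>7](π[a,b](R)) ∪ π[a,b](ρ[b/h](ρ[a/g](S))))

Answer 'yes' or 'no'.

E1 row counts bottom-up:
  R → 6
  π[a,b](R) → 6
  σ[b>7](π[a,b](R)) → 1
  S → 3
  ρ[a/g](S) → 3
  ρ[b/h](ρ[a/g](S)) → 3
  π[a,b](ρ[b/h](ρ[a/g](S))) → 3
  (σ[b>7](π[a,b](R)) − π[a,b](ρ[b/h](ρ[a/g](S)))) → 1
E2 row counts bottom-up:
  R → 6
  π[a,b](R) → 6
  σ[b>7](π[a,b](R)) → 1
  S → 3
  ρ[a/g](S) → 3
  ρ[b/h](ρ[a/g](S)) → 3
  π[a,b](ρ[b/h](ρ[a/g](S))) → 3
  (σ[b>7](π[a,b](R)) ∪ π[a,b](ρ[b/h](ρ[a/g](S)))) → 4

E1 result:
a | b
6 | 8
E2 result:
a | b
1 | 7
2 | 5
6 | 8
9 | 1
Witness: (1, 7) appears 0× in E1 but 1× in E2.

no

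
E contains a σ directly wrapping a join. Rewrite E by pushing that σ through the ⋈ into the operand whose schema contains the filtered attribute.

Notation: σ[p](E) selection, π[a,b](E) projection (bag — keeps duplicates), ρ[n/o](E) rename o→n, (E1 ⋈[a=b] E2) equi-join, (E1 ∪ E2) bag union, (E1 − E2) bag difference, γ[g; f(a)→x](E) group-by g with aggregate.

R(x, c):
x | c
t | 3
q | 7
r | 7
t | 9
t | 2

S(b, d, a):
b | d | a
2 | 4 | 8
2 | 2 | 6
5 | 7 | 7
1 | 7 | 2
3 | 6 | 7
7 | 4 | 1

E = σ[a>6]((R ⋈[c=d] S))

σ filters on a, owned by the right side.
E' = (R ⋈[c=d] σ[a>6](S))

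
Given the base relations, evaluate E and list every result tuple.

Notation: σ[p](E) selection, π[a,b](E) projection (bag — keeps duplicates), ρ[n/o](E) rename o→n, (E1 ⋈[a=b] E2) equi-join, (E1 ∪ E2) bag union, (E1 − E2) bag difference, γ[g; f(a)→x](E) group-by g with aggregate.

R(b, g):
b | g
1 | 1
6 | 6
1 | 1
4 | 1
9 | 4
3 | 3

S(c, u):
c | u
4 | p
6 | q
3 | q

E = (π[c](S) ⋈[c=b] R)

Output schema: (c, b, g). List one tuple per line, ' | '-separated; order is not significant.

Row counts bottom-up:
  S → 3
  π[c](S) → 3
  R → 6
  (π[c](S) ⋈[c=b] R) → 3

== RESULT ==
c | b | g
3 | 3 | 3
4 | 4 | 1
6 | 6 | 6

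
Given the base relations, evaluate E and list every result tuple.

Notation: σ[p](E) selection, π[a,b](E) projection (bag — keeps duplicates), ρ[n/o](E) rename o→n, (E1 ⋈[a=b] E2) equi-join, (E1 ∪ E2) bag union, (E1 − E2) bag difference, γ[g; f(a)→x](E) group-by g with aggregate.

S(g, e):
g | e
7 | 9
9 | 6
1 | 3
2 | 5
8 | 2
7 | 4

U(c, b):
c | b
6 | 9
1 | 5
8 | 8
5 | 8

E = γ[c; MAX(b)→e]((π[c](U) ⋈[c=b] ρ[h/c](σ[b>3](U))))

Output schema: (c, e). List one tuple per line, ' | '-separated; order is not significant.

Stepwise |·|:
  U → 4
  π[c](U) → 4
  U → 4
  σ[b>3](U) → 4
  ρ[h/c](σ[b>3](U)) → 4
  (π[c](U) ⋈[c=b] ρ[h/c](σ[b>3](U))) → 3
  γ[c; MAX(b)→e]((π[c](U) ⋈[c=b] ρ[h/c](σ[b>3](U)))) → 2

== RESULT ==
c | e
5 | 5
8 | 8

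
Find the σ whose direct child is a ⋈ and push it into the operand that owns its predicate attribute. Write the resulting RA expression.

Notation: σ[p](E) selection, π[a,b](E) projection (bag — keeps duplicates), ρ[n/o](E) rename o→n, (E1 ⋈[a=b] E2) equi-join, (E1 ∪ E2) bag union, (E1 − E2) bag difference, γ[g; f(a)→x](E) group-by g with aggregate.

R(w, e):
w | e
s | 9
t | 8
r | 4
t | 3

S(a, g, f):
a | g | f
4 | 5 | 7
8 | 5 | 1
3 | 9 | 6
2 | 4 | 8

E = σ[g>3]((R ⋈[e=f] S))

σ filters on g, owned by the right side.
E' = (R ⋈[e=f] σ[g>3](S))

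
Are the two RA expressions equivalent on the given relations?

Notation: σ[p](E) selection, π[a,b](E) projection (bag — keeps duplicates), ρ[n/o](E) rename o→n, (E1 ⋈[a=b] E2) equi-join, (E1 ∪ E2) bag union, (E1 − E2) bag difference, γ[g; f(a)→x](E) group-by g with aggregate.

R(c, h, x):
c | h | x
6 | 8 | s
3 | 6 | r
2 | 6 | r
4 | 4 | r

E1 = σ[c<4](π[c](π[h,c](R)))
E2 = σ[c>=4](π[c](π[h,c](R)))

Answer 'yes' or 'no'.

E1 row counts bottom-up:
  R → 4
  π[h,c](R) → 4
  π[c](π[h,c](R)) → 4
  σ[c<4](π[c](π[h,c](R))) → 2
E2 row counts bottom-up:
  R → 4
  π[h,c](R) → 4
  π[c](π[h,c](R)) → 4
  σ[c>=4](π[c](π[h,c](R))) → 2

E1 result:
c
2
3
E2 result:
c
4
6
Witness: (6,) appears 0× in E1 but 1× in E2.

no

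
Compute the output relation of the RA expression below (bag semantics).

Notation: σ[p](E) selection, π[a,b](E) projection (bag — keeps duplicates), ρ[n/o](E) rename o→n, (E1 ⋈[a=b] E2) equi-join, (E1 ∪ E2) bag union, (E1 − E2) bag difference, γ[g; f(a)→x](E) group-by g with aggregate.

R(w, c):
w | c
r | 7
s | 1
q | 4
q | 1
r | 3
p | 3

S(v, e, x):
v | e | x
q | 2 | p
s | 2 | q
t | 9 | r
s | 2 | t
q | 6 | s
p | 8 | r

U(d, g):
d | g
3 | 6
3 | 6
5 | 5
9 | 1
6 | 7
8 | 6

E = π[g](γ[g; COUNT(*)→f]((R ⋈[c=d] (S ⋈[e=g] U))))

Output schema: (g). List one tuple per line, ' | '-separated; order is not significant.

Stepwise |·|:
  R → 6
  S → 6
  U → 6
  (S ⋈[e=g] U) → 3
  (R ⋈[c=d] (S ⋈[e=g] U)) → 4
  γ[g; COUNT(*)→f]((R ⋈[c=d] (S ⋈[e=g] U))) → 1
  π[g](γ[g; COUNT(*)→f]((R ⋈[c=d] (S ⋈[e=g] U)))) → 1

== RESULT ==
g
6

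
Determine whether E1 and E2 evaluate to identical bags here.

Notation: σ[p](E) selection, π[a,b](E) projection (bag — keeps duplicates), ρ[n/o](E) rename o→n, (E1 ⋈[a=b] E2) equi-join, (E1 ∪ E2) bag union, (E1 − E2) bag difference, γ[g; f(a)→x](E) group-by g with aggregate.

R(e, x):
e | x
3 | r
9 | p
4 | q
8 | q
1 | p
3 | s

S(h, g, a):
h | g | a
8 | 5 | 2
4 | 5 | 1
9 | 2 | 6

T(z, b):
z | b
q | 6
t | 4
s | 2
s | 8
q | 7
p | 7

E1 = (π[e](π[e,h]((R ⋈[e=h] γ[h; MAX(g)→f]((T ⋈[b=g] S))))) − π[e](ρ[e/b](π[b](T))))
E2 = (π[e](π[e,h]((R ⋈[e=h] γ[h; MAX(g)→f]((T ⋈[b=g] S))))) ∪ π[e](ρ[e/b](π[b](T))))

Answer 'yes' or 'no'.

E1 stepwise |·|:
  R → 6
  T → 6
  S → 3
  (T ⋈[b=g] S) → 1
  γ[h; MAX(g)→f]((T ⋈[b=g] S)) → 1
  (R ⋈[e=h] γ[h; MAX(g)→f]((T ⋈[b=g] S))) → 1
  π[e,h]((R ⋈[e=h] γ[h; MAX(g)→f]((T ⋈[b=g] S)))) → 1
  π[e](π[e,h]((R ⋈[e=h] γ[h; MAX(g)→f]((T ⋈[b=g] S))))) → 1
  T → 6
  π[b](T) → 6
  ρ[e/b](π[b](T)) → 6
  π[e](ρ[e/b](π[b](T))) → 6
  (π[e](π[e,h]((R ⋈[e=h] γ[h; MAX(g)→f]((T ⋈[b=g] S))))) − π[e](ρ[e/b](π[b](T)))) → 1
E2 stepwise |·|:
  R → 6
  T → 6
  S → 3
  (T ⋈[b=g] S) → 1
  γ[h; MAX(g)→f]((T ⋈[b=g] S)) → 1
  (R ⋈[e=h] γ[h; MAX(g)→f]((T ⋈[b=g] S))) → 1
  π[e,h]((R ⋈[e=h] γ[h; MAX(g)→f]((T ⋈[b=g] S)))) → 1
  π[e](π[e,h]((R ⋈[e=h] γ[h; MAX(g)→f]((T ⋈[b=g] S))))) → 1
  T → 6
  π[b](T) → 6
  ρ[e/b](π[b](T)) → 6
  π[e](ρ[e/b](π[b](T))) → 6
  (π[e](π[e,h]((R ⋈[e=h] γ[h; MAX(g)→f]((T ⋈[b=g] S))))) ∪ π[e](ρ[e/b](π[b](T)))) → 7

E1 result:
e
9
E2 result:
e
2
4
6
7
7
8
9
Witness: (6,) appears 0× in E1 but 1× in E2.

no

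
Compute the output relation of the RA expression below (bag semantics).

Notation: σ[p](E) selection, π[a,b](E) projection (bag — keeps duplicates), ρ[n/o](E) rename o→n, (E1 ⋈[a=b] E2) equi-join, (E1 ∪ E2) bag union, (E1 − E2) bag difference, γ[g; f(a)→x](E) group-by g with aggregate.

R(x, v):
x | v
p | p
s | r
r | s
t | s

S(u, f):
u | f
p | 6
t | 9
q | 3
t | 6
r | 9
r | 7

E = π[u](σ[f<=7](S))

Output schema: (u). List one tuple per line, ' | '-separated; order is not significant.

Per-node cardinality:
  S → 6
  σ[f<=7](S) → 4
  π[u](σ[f<=7](S)) → 4

== RESULT ==
u
p
q
r
t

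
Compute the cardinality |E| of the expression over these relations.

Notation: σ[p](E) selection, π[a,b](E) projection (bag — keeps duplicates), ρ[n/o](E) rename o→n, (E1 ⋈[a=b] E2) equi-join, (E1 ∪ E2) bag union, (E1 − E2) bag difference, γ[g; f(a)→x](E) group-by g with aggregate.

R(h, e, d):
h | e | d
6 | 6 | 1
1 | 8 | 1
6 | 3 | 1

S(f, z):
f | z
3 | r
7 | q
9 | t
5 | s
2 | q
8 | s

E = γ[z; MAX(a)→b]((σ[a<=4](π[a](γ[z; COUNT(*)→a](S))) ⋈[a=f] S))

Subexpression sizes:
  S → 6
  γ[z; COUNT(*)→a](S) → 4
  π[a](γ[z; COUNT(*)→a](S)) → 4
  σ[a<=4](π[a](γ[z; COUNT(*)→a](S))) → 4
  S → 6
  (σ[a<=4](π[a](γ[z; COUNT(*)→a](S))) ⋈[a=f] S) → 2
  γ[z; MAX(a)→b]((σ[a<=4](π[a](γ[z; COUNT(*)→a](S))) ⋈[a=f] S)) → 1

|E| = 1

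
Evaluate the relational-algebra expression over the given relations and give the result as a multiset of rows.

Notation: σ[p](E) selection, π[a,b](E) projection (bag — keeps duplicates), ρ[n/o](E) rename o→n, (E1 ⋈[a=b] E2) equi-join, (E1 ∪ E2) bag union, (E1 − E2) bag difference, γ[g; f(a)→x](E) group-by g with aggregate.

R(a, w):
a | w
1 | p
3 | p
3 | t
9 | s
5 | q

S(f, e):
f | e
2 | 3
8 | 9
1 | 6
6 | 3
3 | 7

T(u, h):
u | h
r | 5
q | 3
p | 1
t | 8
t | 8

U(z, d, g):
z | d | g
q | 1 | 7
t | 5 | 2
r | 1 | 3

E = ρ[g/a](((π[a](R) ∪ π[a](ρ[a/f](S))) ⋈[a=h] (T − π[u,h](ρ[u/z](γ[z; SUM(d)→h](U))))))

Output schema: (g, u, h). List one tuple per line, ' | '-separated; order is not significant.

Row counts bottom-up:
  R → 5
  π[a](R) → 5
  S → 5
  ρ[a/f](S) → 5
  π[a](ρ[a/f](S)) → 5
  (π[a](R) ∪ π[a](ρ[a/f](S))) → 10
  T → 5
  U → 3
  γ[z; SUM(d)→h](U) → 3
  ρ[u/z](γ[z; SUM(d)→h](U)) → 3
  π[u,h](ρ[u/z](γ[z; SUM(d)→h](U))) → 3
  (T − π[u,h](ρ[u/z](γ[z; SUM(d)→h](U)))) → 5
  ((π[a](R) ∪ π[a](ρ[a/f](S))) ⋈[a=h] (T − π[u,h](ρ[u/z](γ[z; SUM(d)→h](U))))) → 8
  ρ[g/a](((π[a](R) ∪ π[a](ρ[a/f](S))) ⋈[a=h] (T − π[u,h](ρ[u/z](γ[z; SUM(d)→h](U)))))) → 8

== RESULT ==
g | u | h
1 | p | 1
1 | p | 1
3 | q | 3
3 | q | 3
3 | q | 3
5 | r | 5
8 | t | 8
8 | t | 8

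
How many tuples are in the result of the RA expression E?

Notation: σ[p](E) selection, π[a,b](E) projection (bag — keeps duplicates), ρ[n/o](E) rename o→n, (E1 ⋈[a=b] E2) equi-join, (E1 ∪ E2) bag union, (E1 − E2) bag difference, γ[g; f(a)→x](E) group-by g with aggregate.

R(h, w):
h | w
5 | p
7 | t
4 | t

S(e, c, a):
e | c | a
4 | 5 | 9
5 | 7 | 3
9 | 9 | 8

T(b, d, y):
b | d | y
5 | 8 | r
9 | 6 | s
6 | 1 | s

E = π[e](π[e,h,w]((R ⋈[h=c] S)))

Stepwise |·|:
  R → 3
  S → 3
  (R ⋈[h=c] S) → 2
  π[e,h,w]((R ⋈[h=c] S)) → 2
  π[e](π[e,h,w]((R ⋈[h=c] S))) → 2

|E| = 2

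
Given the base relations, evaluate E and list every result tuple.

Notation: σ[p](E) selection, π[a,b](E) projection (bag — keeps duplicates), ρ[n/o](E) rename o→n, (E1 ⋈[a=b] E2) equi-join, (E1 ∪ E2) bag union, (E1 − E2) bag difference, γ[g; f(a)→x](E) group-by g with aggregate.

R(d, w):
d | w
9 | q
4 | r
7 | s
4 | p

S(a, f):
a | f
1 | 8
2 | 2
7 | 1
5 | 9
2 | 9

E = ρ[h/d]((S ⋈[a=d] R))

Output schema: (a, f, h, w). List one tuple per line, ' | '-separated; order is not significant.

Subexpression sizes:
  S → 5
  R → 4
  (S ⋈[a=d] R) → 1
  ρ[h/d]((S ⋈[a=d] R)) → 1

== RESULT ==
a | f | h | w
7 | 1 | 7 | s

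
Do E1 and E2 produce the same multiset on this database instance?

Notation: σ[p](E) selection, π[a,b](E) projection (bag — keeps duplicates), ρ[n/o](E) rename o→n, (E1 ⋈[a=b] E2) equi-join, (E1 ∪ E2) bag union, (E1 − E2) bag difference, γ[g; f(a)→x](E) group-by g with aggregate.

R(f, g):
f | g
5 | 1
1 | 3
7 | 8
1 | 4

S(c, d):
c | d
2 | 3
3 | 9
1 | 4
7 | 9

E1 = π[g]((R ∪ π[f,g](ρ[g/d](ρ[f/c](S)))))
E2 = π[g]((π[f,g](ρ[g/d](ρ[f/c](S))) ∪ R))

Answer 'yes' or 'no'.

E1 subexpression sizes:
  R → 4
  S → 4
  ρ[f/c](S) → 4
  ρ[g/d](ρ[f/c](S)) → 4
  π[f,g](ρ[g/d](ρ[f/c](S))) → 4
  (R ∪ π[f,g](ρ[g/d](ρ[f/c](S)))) → 8
  π[g]((R ∪ π[f,g](ρ[g/d](ρ[f/c](S))))) → 8
E2 subexpression sizes:
  S → 4
  ρ[f/c](S) → 4
  ρ[g/d](ρ[f/c](S)) → 4
  π[f,g](ρ[g/d](ρ[f/c](S))) → 4
  R → 4
  (π[f,g](ρ[g/d](ρ[f/c](S))) ∪ R) → 8
  π[g]((π[f,g](ρ[g/d](ρ[f/c](S))) ∪ R)) → 8

E1 and E2 produce the same multiset:
g
1
3
3
4
4
8
9
9

yes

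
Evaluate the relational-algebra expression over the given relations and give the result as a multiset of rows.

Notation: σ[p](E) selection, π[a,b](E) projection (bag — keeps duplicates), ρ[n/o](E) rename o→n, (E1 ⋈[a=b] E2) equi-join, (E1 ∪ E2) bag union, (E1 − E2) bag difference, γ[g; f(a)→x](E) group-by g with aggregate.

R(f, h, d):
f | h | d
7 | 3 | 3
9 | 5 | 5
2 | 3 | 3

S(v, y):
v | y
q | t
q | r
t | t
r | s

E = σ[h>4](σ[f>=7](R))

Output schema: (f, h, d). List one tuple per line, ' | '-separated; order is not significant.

Subexpression sizes:
  R → 3
  σ[f>=7](R) → 2
  σ[h>4](σ[f>=7](R)) → 1

== RESULT ==
f | h | d
9 | 5 | 5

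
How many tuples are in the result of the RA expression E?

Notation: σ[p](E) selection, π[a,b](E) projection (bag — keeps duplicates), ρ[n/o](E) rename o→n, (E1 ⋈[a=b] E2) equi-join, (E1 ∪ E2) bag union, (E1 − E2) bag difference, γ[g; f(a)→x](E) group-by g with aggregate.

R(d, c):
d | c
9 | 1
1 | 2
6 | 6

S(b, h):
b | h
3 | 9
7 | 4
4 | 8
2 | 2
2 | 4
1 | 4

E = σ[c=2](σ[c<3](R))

Subexpression sizes:
  R → 3
  σ[c<3](R) → 2
  σ[c=2](σ[c<3](R)) → 1

|E| = 1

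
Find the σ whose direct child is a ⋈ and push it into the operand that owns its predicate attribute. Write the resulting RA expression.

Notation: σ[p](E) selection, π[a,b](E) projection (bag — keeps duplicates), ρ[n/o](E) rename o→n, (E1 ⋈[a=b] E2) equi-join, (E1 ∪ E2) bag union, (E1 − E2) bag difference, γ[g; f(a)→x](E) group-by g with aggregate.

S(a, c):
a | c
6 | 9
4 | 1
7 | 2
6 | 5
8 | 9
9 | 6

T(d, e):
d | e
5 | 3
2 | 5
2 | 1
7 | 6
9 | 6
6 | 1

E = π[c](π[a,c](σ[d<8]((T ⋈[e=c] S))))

σ filters on d, owned by the left side.
E' = π[c](π[a,c]((σ[d<8](T) ⋈[e=c] S)))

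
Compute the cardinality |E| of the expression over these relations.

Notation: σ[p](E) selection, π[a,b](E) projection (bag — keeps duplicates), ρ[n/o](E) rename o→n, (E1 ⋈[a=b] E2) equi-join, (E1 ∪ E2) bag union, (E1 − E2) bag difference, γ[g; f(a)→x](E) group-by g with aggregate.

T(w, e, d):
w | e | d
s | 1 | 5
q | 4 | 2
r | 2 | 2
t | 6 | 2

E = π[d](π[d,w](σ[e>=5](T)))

Subexpression sizes:
  T → 4
  σ[e>=5](T) → 1
  π[d,w](σ[e>=5](T)) → 1
  π[d](π[d,w](σ[e>=5](T))) → 1

|E| = 1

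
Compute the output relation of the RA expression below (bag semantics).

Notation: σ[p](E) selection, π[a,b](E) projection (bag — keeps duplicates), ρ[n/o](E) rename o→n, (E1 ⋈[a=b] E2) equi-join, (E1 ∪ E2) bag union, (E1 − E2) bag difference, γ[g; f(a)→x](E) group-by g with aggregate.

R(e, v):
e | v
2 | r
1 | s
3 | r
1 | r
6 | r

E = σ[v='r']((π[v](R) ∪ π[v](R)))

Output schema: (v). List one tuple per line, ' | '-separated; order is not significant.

Row counts bottom-up:
  R → 5
  π[v](R) → 5
  R → 5
  π[v](R) → 5
  (π[v](R) ∪ π[v](R)) → 10
  σ[v='r']((π[v](R) ∪ π[v](R))) → 8

== RESULT ==
v
r
r
r
r
r
r
r
r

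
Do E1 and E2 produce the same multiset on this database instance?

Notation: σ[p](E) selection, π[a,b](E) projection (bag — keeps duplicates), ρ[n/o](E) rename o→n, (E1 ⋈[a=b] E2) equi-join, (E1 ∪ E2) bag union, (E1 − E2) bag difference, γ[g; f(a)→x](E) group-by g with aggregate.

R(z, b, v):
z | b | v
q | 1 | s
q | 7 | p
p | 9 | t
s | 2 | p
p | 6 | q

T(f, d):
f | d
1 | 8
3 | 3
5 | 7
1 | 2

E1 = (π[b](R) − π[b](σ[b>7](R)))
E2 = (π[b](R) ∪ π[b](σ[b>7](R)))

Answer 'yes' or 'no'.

E1 subexpression sizes:
  R → 5
  π[b](R) → 5
  R → 5
  σ[b>7](R) → 1
  π[b](σ[b>7](R)) → 1
  (π[b](R) − π[b](σ[b>7](R))) → 4
E2 subexpression sizes:
  R → 5
  π[b](R) → 5
  R → 5
  σ[b>7](R) → 1
  π[b](σ[b>7](R)) → 1
  (π[b](R) ∪ π[b](σ[b>7](R))) → 6

E1 result:
b
1
2
6
7
E2 result:
b
1
2
6
7
9
9
Witness: (9,) appears 0× in E1 but 2× in E2.

no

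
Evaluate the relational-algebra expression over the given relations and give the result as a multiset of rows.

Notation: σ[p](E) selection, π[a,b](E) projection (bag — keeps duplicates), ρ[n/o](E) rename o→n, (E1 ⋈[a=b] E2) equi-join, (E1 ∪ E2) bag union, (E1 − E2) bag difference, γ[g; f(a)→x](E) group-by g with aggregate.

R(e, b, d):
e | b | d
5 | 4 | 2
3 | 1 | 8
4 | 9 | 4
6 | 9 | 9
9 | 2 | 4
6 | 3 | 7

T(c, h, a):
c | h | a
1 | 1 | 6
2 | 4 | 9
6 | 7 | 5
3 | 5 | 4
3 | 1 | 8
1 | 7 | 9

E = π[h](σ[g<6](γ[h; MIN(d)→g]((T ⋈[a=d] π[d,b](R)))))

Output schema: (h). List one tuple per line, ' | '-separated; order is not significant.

Row counts bottom-up:
  T → 6
  R → 6
  π[d,b](R) → 6
  (T ⋈[a=d] π[d,b](R)) → 5
  γ[h; MIN(d)→g]((T ⋈[a=d] π[d,b](R))) → 4
  σ[g<6](γ[h; MIN(d)→g]((T ⋈[a=d] π[d,b](R)))) → 1
  π[h](σ[g<6](γ[h; MIN(d)→g]((T ⋈[a=d] π[d,b](R))))) → 1

== RESULT ==
h
5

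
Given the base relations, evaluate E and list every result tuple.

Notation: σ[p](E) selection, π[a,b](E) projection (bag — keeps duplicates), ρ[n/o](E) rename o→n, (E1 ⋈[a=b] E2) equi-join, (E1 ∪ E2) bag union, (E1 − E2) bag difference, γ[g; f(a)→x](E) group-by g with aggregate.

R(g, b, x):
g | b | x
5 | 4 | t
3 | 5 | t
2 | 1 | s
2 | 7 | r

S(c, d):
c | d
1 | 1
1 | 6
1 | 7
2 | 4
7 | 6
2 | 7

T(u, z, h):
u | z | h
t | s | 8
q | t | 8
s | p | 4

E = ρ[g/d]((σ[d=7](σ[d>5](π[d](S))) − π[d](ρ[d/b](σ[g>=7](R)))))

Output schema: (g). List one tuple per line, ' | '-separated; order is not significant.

Subexpression sizes:
  S → 6
  π[d](S) → 6
  σ[d>5](π[d](S)) → 4
  σ[d=7](σ[d>5](π[d](S))) → 2
  R → 4
  σ[g>=7](R) → 0
  ρ[d/b](σ[g>=7](R)) → 0
  π[d](ρ[d/b](σ[g>=7](R))) → 0
  (σ[d=7](σ[d>5](π[d](S))) − π[d](ρ[d/b](σ[g>=7](R)))) → 2
  ρ[g/d]((σ[d=7](σ[d>5](π[d](S))) − π[d](ρ[d/b](σ[g>=7](R))))) → 2

== RESULT ==
g
7
7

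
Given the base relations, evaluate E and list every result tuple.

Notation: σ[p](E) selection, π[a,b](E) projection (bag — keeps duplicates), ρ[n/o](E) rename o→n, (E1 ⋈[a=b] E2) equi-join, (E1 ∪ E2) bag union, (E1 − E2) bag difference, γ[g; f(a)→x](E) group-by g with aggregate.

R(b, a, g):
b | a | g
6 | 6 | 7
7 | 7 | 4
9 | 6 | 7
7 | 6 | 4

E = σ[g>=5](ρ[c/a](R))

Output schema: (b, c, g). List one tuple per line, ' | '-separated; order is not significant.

Subexpression sizes:
  R → 4
  ρ[c/a](R) → 4
  σ[g>=5](ρ[c/a](R)) → 2

== RESULT ==
b | c | g
6 | 6 | 7
9 | 6 | 7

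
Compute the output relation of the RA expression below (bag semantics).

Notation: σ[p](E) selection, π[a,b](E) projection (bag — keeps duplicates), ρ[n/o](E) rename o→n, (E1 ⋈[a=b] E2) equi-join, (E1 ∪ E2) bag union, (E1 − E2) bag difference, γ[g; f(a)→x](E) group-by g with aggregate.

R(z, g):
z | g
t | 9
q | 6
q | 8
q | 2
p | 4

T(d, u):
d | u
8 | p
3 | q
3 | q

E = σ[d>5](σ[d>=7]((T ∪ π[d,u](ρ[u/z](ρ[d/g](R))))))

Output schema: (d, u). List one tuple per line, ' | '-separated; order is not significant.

Row counts bottom-up:
  T → 3
  R → 5
  ρ[d/g](R) → 5
  ρ[u/z](ρ[d/g](R)) → 5
  π[d,u](ρ[u/z](ρ[d/g](R))) → 5
  (T ∪ π[d,u](ρ[u/z](ρ[d/g](R)))) → 8
  σ[d>=7]((T ∪ π[d,u](ρ[u/z](ρ[d/g](R))))) → 3
  σ[d>5](σ[d>=7]((T ∪ π[d,u](ρ[u/z](ρ[d/g](R)))))) → 3

== RESULT ==
d | u
8 | p
8 | q
9 | t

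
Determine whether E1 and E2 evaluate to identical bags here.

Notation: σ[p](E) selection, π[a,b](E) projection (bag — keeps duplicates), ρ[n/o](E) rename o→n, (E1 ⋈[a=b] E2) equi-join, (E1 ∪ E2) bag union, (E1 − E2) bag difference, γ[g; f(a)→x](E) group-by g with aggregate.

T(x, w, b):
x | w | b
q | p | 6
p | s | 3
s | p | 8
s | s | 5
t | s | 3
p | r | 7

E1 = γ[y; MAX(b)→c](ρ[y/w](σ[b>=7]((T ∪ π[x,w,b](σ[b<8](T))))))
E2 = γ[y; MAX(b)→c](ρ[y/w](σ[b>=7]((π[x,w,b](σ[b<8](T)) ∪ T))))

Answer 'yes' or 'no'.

E1 stepwise |·|:
  T → 6
  T → 6
  σ[b<8](T) → 5
  π[x,w,b](σ[b<8](T)) → 5
  (T ∪ π[x,w,b](σ[b<8](T))) → 11
  σ[b>=7]((T ∪ π[x,w,b](σ[b<8](T)))) → 3
  ρ[y/w](σ[b>=7]((T ∪ π[x,w,b](σ[b<8](T))))) → 3
  γ[y; MAX(b)→c](ρ[y/w](σ[b>=7]((T ∪ π[x,w,b](σ[b<8](T)))))) → 2
E2 stepwise |·|:
  T → 6
  σ[b<8](T) → 5
  π[x,w,b](σ[b<8](T)) → 5
  T → 6
  (π[x,w,b](σ[b<8](T)) ∪ T) → 11
  σ[b>=7]((π[x,w,b](σ[b<8](T)) ∪ T)) → 3
  ρ[y/w](σ[b>=7]((π[x,w,b](σ[b<8](T)) ∪ T))) → 3
  γ[y; MAX(b)→c](ρ[y/w](σ[b>=7]((π[x,w,b](σ[b<8](T)) ∪ T)))) → 2

E1 and E2 produce the same multiset:
y | c
p | 8
r | 7

yes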